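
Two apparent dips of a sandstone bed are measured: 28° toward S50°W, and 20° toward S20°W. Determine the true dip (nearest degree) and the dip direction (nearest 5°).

Each apparent-dip line lies in the plane. As unit vectors (x east, y north, z up), v₁ plunges 28°→S50°W and v₂ plunges 20°→S20°W.
Cross product v₁ × v₂ gives the pole to the plane: n ∝ (-0.220, -0.080, 0.415).
Dip δ = arctan(|n_h|/n_z) = arctan(0.235/0.415) = 29.5°.
Dip direction = azimuth of (n_x, n_y) = atan2(-0.220, -0.080) = 250°.

true dip 29°, dip direction 250°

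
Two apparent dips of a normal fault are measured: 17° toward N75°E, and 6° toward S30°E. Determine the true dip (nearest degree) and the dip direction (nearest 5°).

Each apparent-dip line lies in the plane. As unit vectors (x east, y north, z up), v₁ plunges 17°→N75°E and v₂ plunges 6°→S30°E.
n = v₁ × v₂ = (0.278, 0.049, 0.919) (taken with n_z > 0).
True dip = arccos(n_z / |n|) = arccos(0.9560) = 17.1°.
The horizontal component of n points toward azimuth atan2(n_x, n_y) = 80°, the dip direction.

true dip 17°, dip direction 080°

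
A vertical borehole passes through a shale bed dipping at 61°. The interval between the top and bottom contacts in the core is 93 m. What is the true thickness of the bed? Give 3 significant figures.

True thickness t = h · cos(dip) = 93 × cos 61°
t = 93 × 0.4848 = 45.087 m

45.1 m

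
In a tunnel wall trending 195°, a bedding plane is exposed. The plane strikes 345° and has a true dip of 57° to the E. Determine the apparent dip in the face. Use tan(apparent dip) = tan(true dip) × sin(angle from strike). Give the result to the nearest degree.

38°

The section lies 30° from the strike.
tan α = tan 57° × sin 30° = 1.5399 × 0.5000 = 0.7699
apparent dip = arctan 0.7699 = 37.59°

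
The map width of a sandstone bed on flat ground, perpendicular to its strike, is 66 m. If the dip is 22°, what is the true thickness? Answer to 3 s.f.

True thickness t = w · sin(dip) = 66 × sin 22°
t = 66 × 0.3746 = 24.724 m

24.7 m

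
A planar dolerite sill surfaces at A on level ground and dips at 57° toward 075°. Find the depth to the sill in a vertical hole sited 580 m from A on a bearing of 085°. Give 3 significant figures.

880 m

The hole lies 10° from the dip direction, so the down-dip offset is 580 × cos 10° = 571.19 m.
Depth = down-dip offset × tan(dip) = 571.19 × tan 57° = 571.19 × 1.5399
Depth = 879.55 m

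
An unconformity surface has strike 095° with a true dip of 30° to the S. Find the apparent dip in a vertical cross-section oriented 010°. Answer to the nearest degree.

30°

Angle between strike (095°) and section (010°): β = 85°.
tan(apparent dip) = tan 30° · sin 85° = 0.5752
apparent dip = arctan 0.5752 = 29.91°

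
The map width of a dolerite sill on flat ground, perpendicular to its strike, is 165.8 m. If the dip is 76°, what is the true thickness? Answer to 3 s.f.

161 m

True thickness t = w · sin(dip) = 165.8 × sin 76°
t = 165.8 × 0.9703 = 160.875 m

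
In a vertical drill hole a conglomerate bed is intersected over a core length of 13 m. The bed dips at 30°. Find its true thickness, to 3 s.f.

True thickness t = h · cos(dip) = 13 × cos 30°
t = 13 × 0.8660 = 11.258 m

11.3 m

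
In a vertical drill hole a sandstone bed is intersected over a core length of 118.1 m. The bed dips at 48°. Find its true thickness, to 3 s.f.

True thickness t = h · cos(dip) = 118.1 × cos 48°
t = 118.1 × 0.6691 = 79.024 m

79.0 m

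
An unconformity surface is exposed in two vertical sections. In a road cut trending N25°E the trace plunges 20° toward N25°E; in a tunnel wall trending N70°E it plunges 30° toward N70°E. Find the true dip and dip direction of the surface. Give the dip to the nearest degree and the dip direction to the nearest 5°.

true dip 30°, dip direction 075°

The two traces are lines in the plane: v₁ = (sin 25°·cos 20°, cos 25°·cos 20°, −sin 20°), v₂ = (sin 70°·cos 30°, cos 70°·cos 30°, −sin 30°).
Cross product v₁ × v₂ gives the pole to the plane: n ∝ (0.325, 0.080, 0.575).
tan δ = √(n_x²+n_y²)/n_z = 0.334/0.575, so δ = 30.1°.
The horizontal component of n points toward azimuth atan2(n_x, n_y) = 76°, the dip direction.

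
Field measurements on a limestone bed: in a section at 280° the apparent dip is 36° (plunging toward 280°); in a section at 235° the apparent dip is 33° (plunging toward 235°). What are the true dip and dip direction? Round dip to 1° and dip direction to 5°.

Each apparent-dip line lies in the plane. As unit vectors (x east, y north, z up), v₁ plunges 36°→280° and v₂ plunges 33°→235°.
The plane normal is n = v₁ × v₂ ∝ (-0.359, -0.030, 0.480).
Dip δ = arctan(|n_h|/n_z) = arctan(0.361/0.480) = 36.9°.
Dip direction = atan2(-0.359, -0.030) = 265° (azimuth of n's horizontal projection).

true dip 37°, dip direction 265°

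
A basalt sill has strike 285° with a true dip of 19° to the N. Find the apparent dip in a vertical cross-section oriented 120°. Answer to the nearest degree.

5°

The strike is 285° and the section trends 120°; the acute angle between them is β = 15°.
tan α = tan 19° × sin 15° = 0.3443 × 0.2588 = 0.0891
apparent dip = arctan 0.0891 = 5.09°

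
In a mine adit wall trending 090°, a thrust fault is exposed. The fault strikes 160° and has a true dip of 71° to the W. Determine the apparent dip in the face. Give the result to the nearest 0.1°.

Angle between strike (160°) and section (090°): β = 70°.
tan α = tan 71° × sin 70° = 2.9042 × 0.9397 = 2.7291
α = arctan(2.7291) = 69.88°

69.9°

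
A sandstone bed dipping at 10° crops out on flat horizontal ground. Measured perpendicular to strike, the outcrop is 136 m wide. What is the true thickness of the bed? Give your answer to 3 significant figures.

True thickness t = w · sin(dip) = 136 × sin 10°
t = 136 × 0.1736 = 23.616 m

23.6 m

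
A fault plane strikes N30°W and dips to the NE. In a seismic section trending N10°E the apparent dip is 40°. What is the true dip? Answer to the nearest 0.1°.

The section is 40° from the strike.
tan(true dip) = tan 40° / sin 40° = 1.3054
δ = arctan(1.3054) = 52.55°

52.5°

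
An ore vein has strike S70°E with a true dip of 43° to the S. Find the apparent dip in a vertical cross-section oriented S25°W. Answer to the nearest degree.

43°

Angle between strike (S70°E) and section (S25°W): β = 85°.
tan α = tan 43° × sin 85° = 0.9325 × 0.9962 = 0.9290
α = arctan(0.9290) = 42.89°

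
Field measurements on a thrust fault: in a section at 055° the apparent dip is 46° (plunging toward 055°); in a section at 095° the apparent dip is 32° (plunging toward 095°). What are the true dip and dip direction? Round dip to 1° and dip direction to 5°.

true dip 47°, dip direction 040°

The two traces are lines in the plane: v₁ = (sin 55°·cos 46°, cos 55°·cos 46°, −sin 46°), v₂ = (sin 95°·cos 32°, cos 95°·cos 32°, −sin 32°).
n = v₁ × v₂ = (0.264, 0.306, 0.379) (taken with n_z > 0).
Dip δ = arctan(|n_h|/n_z) = arctan(0.404/0.379) = 46.9°.
Dip direction = atan2(0.264, 0.306) = 41° (azimuth of n's horizontal projection).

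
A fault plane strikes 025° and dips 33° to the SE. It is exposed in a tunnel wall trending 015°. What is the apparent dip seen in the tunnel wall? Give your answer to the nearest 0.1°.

6.4°

Angle between strike (025°) and section (015°): β = 10°.
tan α = tan 33° × sin 10° = 0.6494 × 0.1736 = 0.1128
apparent dip = arctan 0.1128 = 6.43°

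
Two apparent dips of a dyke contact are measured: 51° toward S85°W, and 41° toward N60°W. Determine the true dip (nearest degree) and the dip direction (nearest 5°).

Each apparent-dip line lies in the plane. As unit vectors (x east, y north, z up), v₁ plunges 51°→S85°W and v₂ plunges 41°→N60°W.
The plane normal is n = v₁ × v₂ ∝ (-0.329, -0.097, 0.272).
Dip δ = arctan(|n_h|/n_z) = arctan(0.343/0.272) = 51.6°.
The horizontal component of n points toward azimuth atan2(n_x, n_y) = 254°, the dip direction.

true dip 52°, dip direction 255°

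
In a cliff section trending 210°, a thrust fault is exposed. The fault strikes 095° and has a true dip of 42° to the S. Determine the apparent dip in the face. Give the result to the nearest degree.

The strike is 095° and the section trends 210°; the acute angle between them is β = 65°.
tan(apparent dip) = tan 42° · sin 65° = 0.8160
α = arctan(0.8160) = 39.22°

39°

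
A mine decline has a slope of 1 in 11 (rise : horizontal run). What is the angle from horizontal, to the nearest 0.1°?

5.2°

tan θ = 1/11 = 0.0909
θ = arctan(0.0909) = 5.19°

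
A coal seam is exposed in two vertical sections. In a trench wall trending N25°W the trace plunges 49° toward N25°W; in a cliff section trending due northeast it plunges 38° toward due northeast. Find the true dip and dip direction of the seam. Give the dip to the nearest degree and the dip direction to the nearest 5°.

true dip 51°, dip direction 355°

Represent each trace as a vector plunging at its apparent dip toward its trend (east-north-up frame): v₁ = (-0.277, 0.595, -0.755), v₂ = (0.557, 0.557, -0.616).
Cross product v₁ × v₂ gives the pole to the plane: n ∝ (-0.054, 0.591, 0.486).
True dip = arccos(n_z / |n|) = arccos(0.6333) = 50.7°.
The horizontal component of n points toward azimuth atan2(n_x, n_y) = 355°, the dip direction.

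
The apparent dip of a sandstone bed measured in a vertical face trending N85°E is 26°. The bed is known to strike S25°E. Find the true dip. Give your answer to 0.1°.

β = acute angle between strike S25°E and section N85°E = 70°.
tan δ = tan α / sin β = tan 26° / sin 70° = 0.4877 / 0.9397 = 0.5190
true dip = arctan 0.5190 = 27.43°

27.4°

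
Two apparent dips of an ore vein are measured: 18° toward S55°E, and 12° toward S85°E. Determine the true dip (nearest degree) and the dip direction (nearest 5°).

true dip 19°, dip direction 150°

Represent each trace as a vector plunging at its apparent dip toward its trend (east-north-up frame): v₁ = (0.779, -0.546, -0.309), v₂ = (0.974, -0.085, -0.208).
The plane normal is n = v₁ × v₂ ∝ (0.087, -0.139, 0.465).
True dip = arccos(n_z / |n|) = arccos(0.9430) = 19.4°.
Dip direction = azimuth of (n_x, n_y) = atan2(0.087, -0.139) = 148°.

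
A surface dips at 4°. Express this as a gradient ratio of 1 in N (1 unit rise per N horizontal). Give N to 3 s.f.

1 : N means tan θ = 1/N, so N = 1/tan 4° = 1/0.0699

1 in 14.3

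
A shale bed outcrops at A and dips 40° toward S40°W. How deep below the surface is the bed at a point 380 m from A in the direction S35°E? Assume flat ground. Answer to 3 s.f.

The hole lies 75° from the dip direction, so the down-dip offset is 380 × cos 75° = 98.35 m.
Depth = down-dip offset × tan(dip) = 98.35 × tan 40° = 98.35 × 0.8391
Depth = 82.53 m

82.5 m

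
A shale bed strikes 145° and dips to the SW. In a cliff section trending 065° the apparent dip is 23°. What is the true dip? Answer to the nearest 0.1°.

β = acute angle between strike 145° and section 065° = 80°.
tan(true dip) = tan 23° / sin 80° = 0.4310
δ = arctan(0.4310) = 23.32°

23.3°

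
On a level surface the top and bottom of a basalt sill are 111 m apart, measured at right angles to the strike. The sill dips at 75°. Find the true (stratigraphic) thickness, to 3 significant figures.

True thickness t = w · sin(dip) = 111 × sin 75°
t = 111 × 0.9659 = 107.218 m

107 m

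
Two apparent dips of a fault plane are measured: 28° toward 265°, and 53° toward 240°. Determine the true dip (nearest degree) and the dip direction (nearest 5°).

The two traces are lines in the plane: v₁ = (sin 265°·cos 28°, cos 265°·cos 28°, −sin 28°), v₂ = (sin 240°·cos 53°, cos 240°·cos 53°, −sin 53°).
n = v₁ × v₂ = (-0.080, -0.458, 0.225) (taken with n_z > 0).
True dip = arccos(n_z / |n|) = arccos(0.4351) = 64.2°.
Dip direction = azimuth of (n_x, n_y) = atan2(-0.080, -0.458) = 190°.

true dip 64°, dip direction 190°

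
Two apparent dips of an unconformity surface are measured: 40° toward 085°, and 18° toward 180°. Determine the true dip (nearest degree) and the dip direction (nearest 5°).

true dip 43°, dip direction 110°

The two traces are lines in the plane: v₁ = (sin 85°·cos 40°, cos 85°·cos 40°, −sin 40°), v₂ = (sin 180°·cos 18°, cos 180°·cos 18°, −sin 18°).
The plane normal is n = v₁ × v₂ ∝ (0.632, -0.236, 0.726).
Dip δ = arctan(|n_h|/n_z) = arctan(0.675/0.726) = 42.9°.
Dip direction = atan2(0.632, -0.236) = 110° (azimuth of n's horizontal projection).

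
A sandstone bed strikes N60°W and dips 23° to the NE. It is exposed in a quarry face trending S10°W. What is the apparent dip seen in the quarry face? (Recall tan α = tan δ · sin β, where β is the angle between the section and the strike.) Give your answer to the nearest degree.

22°

The section lies 70° from the strike.
tan α = tan 23° × sin 70° = 0.4245 × 0.9397 = 0.3989
α = arctan(0.3989) = 21.75°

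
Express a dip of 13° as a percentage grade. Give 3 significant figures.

grade % = 100 × tan 13° = 100 × 0.2309

23.1%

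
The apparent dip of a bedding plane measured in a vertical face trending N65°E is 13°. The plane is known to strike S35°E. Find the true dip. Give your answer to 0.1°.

The section is 80° from the strike.
tan(true dip) = tan 13° / sin 80° = 0.2344
δ = arctan(0.2344) = 13.19°

13.2°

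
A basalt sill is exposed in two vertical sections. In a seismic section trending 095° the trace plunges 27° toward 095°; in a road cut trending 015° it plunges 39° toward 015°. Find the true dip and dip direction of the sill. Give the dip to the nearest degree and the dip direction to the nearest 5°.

true dip 42°, dip direction 040°

Represent each trace as a vector plunging at its apparent dip toward its trend (east-north-up frame): v₁ = (0.888, -0.078, -0.454), v₂ = (0.201, 0.751, -0.629).
The plane normal is n = v₁ × v₂ ∝ (0.390, 0.467, 0.682).
Dip δ = arctan(|n_h|/n_z) = arctan(0.608/0.682) = 41.7°.
Dip direction = azimuth of (n_x, n_y) = atan2(0.390, 0.467) = 40°.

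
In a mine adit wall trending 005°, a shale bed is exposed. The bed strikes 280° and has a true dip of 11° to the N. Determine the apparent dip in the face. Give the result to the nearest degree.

The section lies 85° from the strike.
tan(apparent dip) = tan 11° · sin 85° = 0.1936
apparent dip = arctan 0.1936 = 10.96°

11°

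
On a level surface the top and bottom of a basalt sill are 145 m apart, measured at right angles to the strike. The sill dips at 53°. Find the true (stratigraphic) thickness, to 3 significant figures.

True thickness t = w · sin(dip) = 145 × sin 53°
t = 145 × 0.7986 = 115.802 m

116 m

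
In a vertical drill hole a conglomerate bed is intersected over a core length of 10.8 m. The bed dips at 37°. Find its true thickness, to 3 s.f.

True thickness t = h · cos(dip) = 10.8 × cos 37°
t = 10.8 × 0.7986 = 8.625 m

8.63 m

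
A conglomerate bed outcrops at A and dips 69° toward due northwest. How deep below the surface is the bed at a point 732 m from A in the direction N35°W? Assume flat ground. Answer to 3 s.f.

1880 m

The hole lies 10° from the dip direction, so the down-dip offset is 732 × cos 10° = 720.88 m.
Depth = down-dip offset × tan(dip) = 720.88 × tan 69° = 720.88 × 2.6051
Depth = 1877.95 m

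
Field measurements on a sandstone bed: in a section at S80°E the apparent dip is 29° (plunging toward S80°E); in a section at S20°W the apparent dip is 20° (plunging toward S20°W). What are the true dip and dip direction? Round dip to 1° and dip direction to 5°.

The two traces are lines in the plane: v₁ = (sin 100°·cos 29°, cos 100°·cos 29°, −sin 29°), v₂ = (sin 200°·cos 20°, cos 200°·cos 20°, −sin 20°).
The plane normal is n = v₁ × v₂ ∝ (0.376, -0.450, 0.809).
Dip δ = arctan(|n_h|/n_z) = arctan(0.587/0.809) = 35.9°.
The horizontal component of n points toward azimuth atan2(n_x, n_y) = 140°, the dip direction.

true dip 36°, dip direction 140°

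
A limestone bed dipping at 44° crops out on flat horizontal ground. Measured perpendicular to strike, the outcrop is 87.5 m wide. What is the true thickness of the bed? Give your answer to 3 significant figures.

True thickness t = w · sin(dip) = 87.5 × sin 44°
t = 87.5 × 0.6947 = 60.783 m

60.8 m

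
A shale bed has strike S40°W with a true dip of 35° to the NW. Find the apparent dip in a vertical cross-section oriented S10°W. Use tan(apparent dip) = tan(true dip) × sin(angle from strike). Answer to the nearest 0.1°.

19.3°

The strike is S40°W and the section trends S10°W; the acute angle between them is β = 30°.
tan α = tan 35° × sin 30° = 0.7002 × 0.5000 = 0.3501
apparent dip = arctan 0.3501 = 19.30°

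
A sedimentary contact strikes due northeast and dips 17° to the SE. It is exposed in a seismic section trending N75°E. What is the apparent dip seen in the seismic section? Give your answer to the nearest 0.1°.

The section lies 30° from the strike.
tan α = tan 17° × sin 30° = 0.3057 × 0.5000 = 0.1529
apparent dip = arctan 0.1529 = 8.69°

8.7°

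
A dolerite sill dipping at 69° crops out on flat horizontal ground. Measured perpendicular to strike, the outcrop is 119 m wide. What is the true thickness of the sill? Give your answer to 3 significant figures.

True thickness t = w · sin(dip) = 119 × sin 69°
t = 119 × 0.9336 = 111.096 m

111 m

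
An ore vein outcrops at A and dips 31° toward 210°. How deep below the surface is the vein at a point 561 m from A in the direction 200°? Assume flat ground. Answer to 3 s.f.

The hole lies 10° from the dip direction, so the down-dip offset is 561 × cos 10° = 552.48 m.
Depth = down-dip offset × tan(dip) = 552.48 × tan 31° = 552.48 × 0.6009
Depth = 331.96 m

332 m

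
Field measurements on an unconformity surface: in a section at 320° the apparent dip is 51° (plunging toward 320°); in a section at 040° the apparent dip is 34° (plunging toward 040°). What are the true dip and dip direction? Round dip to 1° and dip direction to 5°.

true dip 53°, dip direction 340°

Each apparent-dip line lies in the plane. As unit vectors (x east, y north, z up), v₁ plunges 51°→320° and v₂ plunges 34°→040°.
n = v₁ × v₂ = (-0.224, 0.640, 0.514) (taken with n_z > 0).
tan δ = √(n_x²+n_y²)/n_z = 0.678/0.514, so δ = 52.9°.
The horizontal component of n points toward azimuth atan2(n_x, n_y) = 341°, the dip direction.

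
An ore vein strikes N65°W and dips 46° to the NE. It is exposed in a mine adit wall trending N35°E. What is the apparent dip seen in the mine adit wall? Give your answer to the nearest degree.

The strike is N65°W and the section trends N35°E; the acute angle between them is β = 80°.
tan α = tan 46° × sin 80° = 1.0355 × 0.9848 = 1.0198
α = arctan(1.0198) = 45.56°

46°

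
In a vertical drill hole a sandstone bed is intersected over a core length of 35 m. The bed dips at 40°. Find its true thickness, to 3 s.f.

True thickness t = h · cos(dip) = 35 × cos 40°
t = 35 × 0.7660 = 26.812 m

26.8 m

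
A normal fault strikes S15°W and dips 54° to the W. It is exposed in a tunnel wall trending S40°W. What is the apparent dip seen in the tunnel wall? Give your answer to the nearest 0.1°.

The section lies 25° from the strike.
tan α = tan 54° × sin 25° = 1.3764 × 0.4226 = 0.5817
α = arctan(0.5817) = 30.19°

30.2°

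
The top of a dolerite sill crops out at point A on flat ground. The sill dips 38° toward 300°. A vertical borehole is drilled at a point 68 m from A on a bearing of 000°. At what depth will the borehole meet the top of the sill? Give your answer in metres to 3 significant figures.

26.6 m

The hole lies 60° from the dip direction, so the down-dip offset is 68 × cos 60° = 34.00 m.
Depth = down-dip offset × tan(dip) = 34.00 × tan 38° = 34.00 × 0.7813
Depth = 26.56 m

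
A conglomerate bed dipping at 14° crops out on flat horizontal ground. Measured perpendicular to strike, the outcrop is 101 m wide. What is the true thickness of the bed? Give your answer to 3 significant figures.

24.4 m

True thickness t = w · sin(dip) = 101 × sin 14°
t = 101 × 0.2419 = 24.434 m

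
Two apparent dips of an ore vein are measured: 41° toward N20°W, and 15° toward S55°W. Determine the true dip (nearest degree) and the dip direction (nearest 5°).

Represent each trace as a vector plunging at its apparent dip toward its trend (east-north-up frame): v₁ = (-0.258, 0.709, -0.656), v₂ = (-0.791, -0.554, -0.259).
n = v₁ × v₂ = (-0.547, 0.452, 0.704) (taken with n_z > 0).
True dip = arccos(n_z / |n|) = arccos(0.7043) = 45.2°.
The horizontal component of n points toward azimuth atan2(n_x, n_y) = 310°, the dip direction.

true dip 45°, dip direction 310°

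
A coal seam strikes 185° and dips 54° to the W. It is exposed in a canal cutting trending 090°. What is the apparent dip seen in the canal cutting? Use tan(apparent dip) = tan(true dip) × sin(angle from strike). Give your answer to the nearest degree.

54°

The strike is 185° and the section trends 090°; the acute angle between them is β = 85°.
tan α = tan 54° × sin 85° = 1.3764 × 0.9962 = 1.3711
α = arctan(1.3711) = 53.90°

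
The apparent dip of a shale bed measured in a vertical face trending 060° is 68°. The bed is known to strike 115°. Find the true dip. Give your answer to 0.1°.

The section is 55° from the strike.
tan δ = tan α / sin β = tan 68° / sin 55° = 2.4751 / 0.8192 = 3.0215
δ = arctan(3.0215) = 71.69°

71.7°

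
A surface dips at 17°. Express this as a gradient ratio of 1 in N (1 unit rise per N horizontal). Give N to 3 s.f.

1 in 3.27

1 : N means tan θ = 1/N, so N = 1/tan 17° = 1/0.3057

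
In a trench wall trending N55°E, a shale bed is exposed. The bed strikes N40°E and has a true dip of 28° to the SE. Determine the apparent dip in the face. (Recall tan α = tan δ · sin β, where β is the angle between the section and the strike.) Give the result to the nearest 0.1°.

7.8°

Angle between strike (N40°E) and section (N55°E): β = 15°.
tan α = tan 28° × sin 15° = 0.5317 × 0.2588 = 0.1376
apparent dip = arctan 0.1376 = 7.84°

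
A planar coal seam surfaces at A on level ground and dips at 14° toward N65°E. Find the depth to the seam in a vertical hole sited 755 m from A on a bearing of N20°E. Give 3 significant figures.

The hole lies 45° from the dip direction, so the down-dip offset is 755 × cos 45° = 533.87 m.
Depth = down-dip offset × tan(dip) = 533.87 × tan 14° = 533.87 × 0.2493
Depth = 133.11 m

133 m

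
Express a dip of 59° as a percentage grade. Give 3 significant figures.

grade % = 100 × tan 59° = 100 × 1.6643

166%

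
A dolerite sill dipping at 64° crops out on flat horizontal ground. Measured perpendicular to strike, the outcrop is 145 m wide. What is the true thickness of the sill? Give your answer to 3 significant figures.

True thickness t = w · sin(dip) = 145 × sin 64°
t = 145 × 0.8988 = 130.325 m

130 m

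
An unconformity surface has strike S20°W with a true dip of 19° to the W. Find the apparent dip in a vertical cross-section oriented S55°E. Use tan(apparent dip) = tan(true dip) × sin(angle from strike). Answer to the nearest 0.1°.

The strike is S20°W and the section trends S55°E; the acute angle between them is β = 75°.
tan α = tan 19° × sin 75° = 0.3443 × 0.9659 = 0.3326
α = arctan(0.3326) = 18.40°

18.4°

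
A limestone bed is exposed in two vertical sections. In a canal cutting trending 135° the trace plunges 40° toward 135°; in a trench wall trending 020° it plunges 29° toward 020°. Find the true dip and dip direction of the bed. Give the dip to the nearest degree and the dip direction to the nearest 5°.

Each apparent-dip line lies in the plane. As unit vectors (x east, y north, z up), v₁ plunges 40°→135° and v₂ plunges 29°→020°.
Cross product v₁ × v₂ gives the pole to the plane: n ∝ (0.791, 0.070, 0.607).
True dip = arccos(n_z / |n|) = arccos(0.6075) = 52.6°.
Dip direction = atan2(0.791, 0.070) = 85° (azimuth of n's horizontal projection).

true dip 53°, dip direction 085°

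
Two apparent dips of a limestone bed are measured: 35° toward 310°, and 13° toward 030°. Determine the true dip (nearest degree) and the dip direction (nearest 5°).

The two traces are lines in the plane: v₁ = (sin 310°·cos 35°, cos 310°·cos 35°, −sin 35°), v₂ = (sin 30°·cos 13°, cos 30°·cos 13°, −sin 13°).
Cross product v₁ × v₂ gives the pole to the plane: n ∝ (-0.366, 0.421, 0.786).
True dip = arccos(n_z / |n|) = arccos(0.8158) = 35.3°.
Dip direction = atan2(-0.366, 0.421) = 319° (azimuth of n's horizontal projection).

true dip 35°, dip direction 320°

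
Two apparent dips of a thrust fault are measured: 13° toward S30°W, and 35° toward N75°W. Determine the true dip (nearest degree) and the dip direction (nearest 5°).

true dip 35°, dip direction 280°

Each apparent-dip line lies in the plane. As unit vectors (x east, y north, z up), v₁ plunges 13°→S30°W and v₂ plunges 35°→N75°W.
Cross product v₁ × v₂ gives the pole to the plane: n ∝ (-0.532, 0.101, 0.771).
Dip δ = arctan(|n_h|/n_z) = arctan(0.541/0.771) = 35.1°.
Dip direction = azimuth of (n_x, n_y) = atan2(-0.532, 0.101) = 281°.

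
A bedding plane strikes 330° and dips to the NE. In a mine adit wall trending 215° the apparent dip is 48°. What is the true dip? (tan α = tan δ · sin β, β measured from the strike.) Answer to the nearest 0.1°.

50.8°

β = acute angle between strike 330° and section 215° = 65°.
tan δ = tan α / sin β = tan 48° / sin 65° = 1.1106 / 0.9063 = 1.2254
δ = arctan(1.2254) = 50.78°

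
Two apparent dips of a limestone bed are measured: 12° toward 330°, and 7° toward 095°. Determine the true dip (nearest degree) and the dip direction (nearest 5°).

true dip 20°, dip direction 025°

The two traces are lines in the plane: v₁ = (sin 330°·cos 12°, cos 330°·cos 12°, −sin 12°), v₂ = (sin 95°·cos 7°, cos 95°·cos 7°, −sin 7°).
Cross product v₁ × v₂ gives the pole to the plane: n ∝ (0.121, 0.265, 0.795).
Dip δ = arctan(|n_h|/n_z) = arctan(0.292/0.795) = 20.1°.
The horizontal component of n points toward azimuth atan2(n_x, n_y) = 25°, the dip direction.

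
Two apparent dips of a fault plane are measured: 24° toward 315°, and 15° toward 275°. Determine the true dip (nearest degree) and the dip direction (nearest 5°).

true dip 25°, dip direction 330°

The two traces are lines in the plane: v₁ = (sin 315°·cos 24°, cos 315°·cos 24°, −sin 24°), v₂ = (sin 275°·cos 15°, cos 275°·cos 15°, −sin 15°).
Cross product v₁ × v₂ gives the pole to the plane: n ∝ (-0.133, 0.224, 0.567).
tan δ = √(n_x²+n_y²)/n_z = 0.261/0.567, so δ = 24.7°.
Dip direction = atan2(-0.133, 0.224) = 329° (azimuth of n's horizontal projection).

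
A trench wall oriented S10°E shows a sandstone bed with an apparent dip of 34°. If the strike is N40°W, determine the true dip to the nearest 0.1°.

53.5°

β = acute angle between strike N40°W and section S10°E = 30°.
tan δ = tan α / sin β = tan 34° / sin 30° = 0.6745 / 0.5000 = 1.3490
true dip = arctan 1.3490 = 53.45°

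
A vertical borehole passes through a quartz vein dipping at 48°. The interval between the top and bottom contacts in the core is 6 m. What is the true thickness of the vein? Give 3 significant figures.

True thickness t = h · cos(dip) = 6 × cos 48°
t = 6 × 0.6691 = 4.015 m

4.01 m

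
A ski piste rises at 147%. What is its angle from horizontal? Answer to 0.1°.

55.8°

tan θ = 147/100 = 1.4700
θ = arctan(1.4700) = 55.77°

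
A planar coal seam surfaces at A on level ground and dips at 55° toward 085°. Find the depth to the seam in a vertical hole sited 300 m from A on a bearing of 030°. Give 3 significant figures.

246 m

The hole lies 55° from the dip direction, so the down-dip offset is 300 × cos 55° = 172.07 m.
Depth = down-dip offset × tan(dip) = 172.07 × tan 55° = 172.07 × 1.4281
Depth = 245.75 m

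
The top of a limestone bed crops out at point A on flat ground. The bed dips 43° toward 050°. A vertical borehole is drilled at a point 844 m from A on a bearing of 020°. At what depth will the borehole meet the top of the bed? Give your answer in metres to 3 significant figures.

The hole lies 30° from the dip direction, so the down-dip offset is 844 × cos 30° = 730.93 m.
Depth = down-dip offset × tan(dip) = 730.93 × tan 43° = 730.93 × 0.9325
Depth = 681.60 m

682 m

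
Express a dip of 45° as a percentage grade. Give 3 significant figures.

grade % = 100 × tan 45° = 100 × 1.0000

100%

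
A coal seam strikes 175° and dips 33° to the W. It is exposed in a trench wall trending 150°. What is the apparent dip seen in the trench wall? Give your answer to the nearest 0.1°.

Angle between strike (175°) and section (150°): β = 25°.
tan α = tan 33° × sin 25° = 0.6494 × 0.4226 = 0.2745
α = arctan(0.2745) = 15.35°

15.3°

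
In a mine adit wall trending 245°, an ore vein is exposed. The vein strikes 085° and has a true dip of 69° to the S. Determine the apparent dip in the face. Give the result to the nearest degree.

42°

The section lies 20° from the strike.
tan(apparent dip) = tan 69° · sin 20° = 0.8910
apparent dip = arctan 0.8910 = 41.70°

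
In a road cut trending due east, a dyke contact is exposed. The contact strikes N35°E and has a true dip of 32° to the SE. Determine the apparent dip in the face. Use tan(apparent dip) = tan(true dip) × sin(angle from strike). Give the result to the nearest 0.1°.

27.1°

The strike is N35°E and the section trends due east; the acute angle between them is β = 55°.
tan(apparent dip) = tan 32° · sin 55° = 0.5119
α = arctan(0.5119) = 27.11°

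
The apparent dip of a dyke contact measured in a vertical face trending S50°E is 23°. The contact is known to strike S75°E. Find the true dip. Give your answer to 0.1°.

β = acute angle between strike S75°E and section S50°E = 25°.
tan δ = tan α / sin β = tan 23° / sin 25° = 0.4245 / 0.4226 = 1.0044
δ = arctan(1.0044) = 45.13°

45.1°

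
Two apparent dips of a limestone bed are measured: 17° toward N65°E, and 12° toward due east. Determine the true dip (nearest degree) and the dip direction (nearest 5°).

Each apparent-dip line lies in the plane. As unit vectors (x east, y north, z up), v₁ plunges 17°→N65°E and v₂ plunges 12°→due east.
The plane normal is n = v₁ × v₂ ∝ (0.084, 0.106, 0.395).
Dip δ = arctan(|n_h|/n_z) = arctan(0.135/0.395) = 18.9°.
Dip direction = atan2(0.084, 0.106) = 38° (azimuth of n's horizontal projection).

true dip 19°, dip direction 040°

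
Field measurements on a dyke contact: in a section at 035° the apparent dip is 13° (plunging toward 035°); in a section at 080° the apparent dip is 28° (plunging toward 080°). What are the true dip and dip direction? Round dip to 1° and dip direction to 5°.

true dip 30°, dip direction 100°

Represent each trace as a vector plunging at its apparent dip toward its trend (east-north-up frame): v₁ = (0.559, 0.798, -0.225), v₂ = (0.870, 0.153, -0.469).
n = v₁ × v₂ = (0.340, -0.067, 0.608) (taken with n_z > 0).
tan δ = √(n_x²+n_y²)/n_z = 0.347/0.608, so δ = 29.7°.
Dip direction = atan2(0.340, -0.067) = 101° (azimuth of n's horizontal projection).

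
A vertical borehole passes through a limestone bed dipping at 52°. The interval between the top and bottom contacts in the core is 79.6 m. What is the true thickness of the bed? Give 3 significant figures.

True thickness t = h · cos(dip) = 79.6 × cos 52°
t = 79.6 × 0.6157 = 49.007 m

49.0 m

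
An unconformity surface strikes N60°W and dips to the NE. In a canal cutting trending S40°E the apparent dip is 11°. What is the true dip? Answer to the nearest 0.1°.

β = acute angle between strike N60°W and section S40°E = 20°.
tan δ = tan α / sin β = tan 11° / sin 20° = 0.1944 / 0.3420 = 0.5683
δ = arctan(0.5683) = 29.61°

29.6°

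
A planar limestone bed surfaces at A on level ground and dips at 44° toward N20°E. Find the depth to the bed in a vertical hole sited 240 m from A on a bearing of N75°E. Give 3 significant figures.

133 m

The hole lies 55° from the dip direction, so the down-dip offset is 240 × cos 55° = 137.66 m.
Depth = down-dip offset × tan(dip) = 137.66 × tan 44° = 137.66 × 0.9657
Depth = 132.94 m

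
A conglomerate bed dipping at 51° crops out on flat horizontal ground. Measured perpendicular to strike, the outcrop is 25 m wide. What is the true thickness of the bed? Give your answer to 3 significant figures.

19.4 m

True thickness t = w · sin(dip) = 25 × sin 51°
t = 25 × 0.7771 = 19.429 m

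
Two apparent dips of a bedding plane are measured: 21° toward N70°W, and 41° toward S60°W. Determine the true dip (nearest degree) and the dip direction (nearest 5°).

Each apparent-dip line lies in the plane. As unit vectors (x east, y north, z up), v₁ plunges 21°→N70°W and v₂ plunges 41°→S60°W.
Cross product v₁ × v₂ gives the pole to the plane: n ∝ (-0.345, -0.341, 0.540).
tan δ = √(n_x²+n_y²)/n_z = 0.485/0.540, so δ = 41.9°.
Dip direction = azimuth of (n_x, n_y) = atan2(-0.345, -0.341) = 225°.

true dip 42°, dip direction 225°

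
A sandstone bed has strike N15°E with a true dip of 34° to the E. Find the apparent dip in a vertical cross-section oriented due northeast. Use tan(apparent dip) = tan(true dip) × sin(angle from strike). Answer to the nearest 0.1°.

The section lies 30° from the strike.
tan(apparent dip) = tan 34° · sin 30° = 0.3373
apparent dip = arctan 0.3373 = 18.64°

18.6°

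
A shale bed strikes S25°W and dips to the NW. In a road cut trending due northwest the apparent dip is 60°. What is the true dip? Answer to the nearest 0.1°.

61.5°

β = acute angle between strike S25°W and section due northwest = 70°.
tan(true dip) = tan 60° / sin 70° = 1.8432
δ = arctan(1.8432) = 61.52°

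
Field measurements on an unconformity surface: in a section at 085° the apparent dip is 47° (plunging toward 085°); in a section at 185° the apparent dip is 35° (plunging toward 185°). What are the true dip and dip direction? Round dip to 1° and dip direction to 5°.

Each apparent-dip line lies in the plane. As unit vectors (x east, y north, z up), v₁ plunges 47°→085° and v₂ plunges 35°→185°.
n = v₁ × v₂ = (0.631, -0.442, 0.550) (taken with n_z > 0).
True dip = arccos(n_z / |n|) = arccos(0.5812) = 54.5°.
Dip direction = azimuth of (n_x, n_y) = atan2(0.631, -0.442) = 125°.

true dip 54°, dip direction 125°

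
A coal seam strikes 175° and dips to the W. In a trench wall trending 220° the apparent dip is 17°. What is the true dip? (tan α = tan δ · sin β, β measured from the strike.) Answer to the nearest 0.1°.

23.4°

β = acute angle between strike 175° and section 220° = 45°.
tan(true dip) = tan 17° / sin 45° = 0.4324
true dip = arctan 0.4324 = 23.38°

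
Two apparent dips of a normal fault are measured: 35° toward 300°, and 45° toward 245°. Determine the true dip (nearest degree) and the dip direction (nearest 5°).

true dip 45°, dip direction 255°

Each apparent-dip line lies in the plane. As unit vectors (x east, y north, z up), v₁ plunges 35°→300° and v₂ plunges 45°→245°.
The plane normal is n = v₁ × v₂ ∝ (-0.461, -0.134, 0.474).
tan δ = √(n_x²+n_y²)/n_z = 0.480/0.474, so δ = 45.3°.
The horizontal component of n points toward azimuth atan2(n_x, n_y) = 254°, the dip direction.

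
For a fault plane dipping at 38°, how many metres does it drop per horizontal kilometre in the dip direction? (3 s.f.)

drop per km = 1000 × tan 38° = 1000 × 0.7813

781 m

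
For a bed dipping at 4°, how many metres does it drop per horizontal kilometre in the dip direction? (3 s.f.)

69.9 m

drop per km = 1000 × tan 4° = 1000 × 0.0699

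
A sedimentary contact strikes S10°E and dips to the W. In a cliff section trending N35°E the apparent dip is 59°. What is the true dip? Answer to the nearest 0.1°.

67.0°

β = acute angle between strike S10°E and section N35°E = 45°.
tan δ = tan α / sin β = tan 59° / sin 45° = 1.6643 / 0.7071 = 2.3536
true dip = arctan 2.3536 = 66.98°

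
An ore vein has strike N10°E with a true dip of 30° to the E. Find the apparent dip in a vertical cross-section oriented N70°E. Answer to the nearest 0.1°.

26.6°

Angle between strike (N10°E) and section (N70°E): β = 60°.
tan α = tan 30° × sin 60° = 0.5774 × 0.8660 = 0.5000
α = arctan(0.5000) = 26.57°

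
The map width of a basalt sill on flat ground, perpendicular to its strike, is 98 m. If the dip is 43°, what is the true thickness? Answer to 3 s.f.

True thickness t = w · sin(dip) = 98 × sin 43°
t = 98 × 0.6820 = 66.836 m

66.8 m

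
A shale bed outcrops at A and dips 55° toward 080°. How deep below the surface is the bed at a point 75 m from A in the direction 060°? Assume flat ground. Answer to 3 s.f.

The hole lies 20° from the dip direction, so the down-dip offset is 75 × cos 20° = 70.48 m.
Depth = down-dip offset × tan(dip) = 70.48 × tan 55° = 70.48 × 1.4281
Depth = 100.65 m

101 m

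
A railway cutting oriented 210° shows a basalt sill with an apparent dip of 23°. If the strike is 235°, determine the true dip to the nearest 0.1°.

45.1°

The section is 25° from the strike.
tan(true dip) = tan 23° / sin 25° = 1.0044
true dip = arctan 1.0044 = 45.13°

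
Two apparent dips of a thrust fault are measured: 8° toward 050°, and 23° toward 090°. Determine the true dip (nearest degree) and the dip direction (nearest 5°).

true dip 27°, dip direction 125°

Represent each trace as a vector plunging at its apparent dip toward its trend (east-north-up frame): v₁ = (0.759, 0.637, -0.139), v₂ = (0.921, 0.000, -0.391).
n = v₁ × v₂ = (0.249, -0.168, 0.586) (taken with n_z > 0).
True dip = arccos(n_z / |n|) = arccos(0.8899) = 27.1°.
Dip direction = azimuth of (n_x, n_y) = atan2(0.249, -0.168) = 124°.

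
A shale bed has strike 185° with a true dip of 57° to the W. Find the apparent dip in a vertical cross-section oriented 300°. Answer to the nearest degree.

54°

The strike is 185° and the section trends 300°; the acute angle between them is β = 65°.
tan(apparent dip) = tan 57° · sin 65° = 1.3956
α = arctan(1.3956) = 54.38°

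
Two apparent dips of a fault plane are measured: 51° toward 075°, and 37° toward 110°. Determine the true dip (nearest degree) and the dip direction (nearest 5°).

true dip 53°, dip direction 055°

Each apparent-dip line lies in the plane. As unit vectors (x east, y north, z up), v₁ plunges 51°→075° and v₂ plunges 37°→110°.
The plane normal is n = v₁ × v₂ ∝ (0.310, 0.217, 0.288).
Dip δ = arctan(|n_h|/n_z) = arctan(0.379/0.288) = 52.7°.
The horizontal component of n points toward azimuth atan2(n_x, n_y) = 55°, the dip direction.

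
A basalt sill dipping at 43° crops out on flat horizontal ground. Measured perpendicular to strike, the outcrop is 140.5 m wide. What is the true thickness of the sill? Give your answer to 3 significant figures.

95.8 m

True thickness t = w · sin(dip) = 140.5 × sin 43°
t = 140.5 × 0.6820 = 95.821 m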